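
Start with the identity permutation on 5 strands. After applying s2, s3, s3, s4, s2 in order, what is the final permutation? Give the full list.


Starting with identity [1, 2, 3, 4, 5].
Apply generators in sequence:
  After s2: [1, 3, 2, 4, 5]
  After s3: [1, 3, 4, 2, 5]
  After s3: [1, 3, 2, 4, 5]
  After s4: [1, 3, 2, 5, 4]
  After s2: [1, 2, 3, 5, 4]
Final permutation: [1, 2, 3, 5, 4]

[1, 2, 3, 5, 4]


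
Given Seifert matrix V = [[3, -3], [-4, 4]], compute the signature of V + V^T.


Step 1: V + V^T = [[6, -7], [-7, 8]]
Step 2: trace = 14, det = -1
Step 3: Discriminant = 14^2 - 4*(-1) = 200
Step 4: Eigenvalues: 14.0711, -0.0710678
Step 5: Signature = (# positive eigenvalues) - (# negative eigenvalues) = 0

0


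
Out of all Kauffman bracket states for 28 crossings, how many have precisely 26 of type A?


We choose which 26 of 28 crossings get A-smoothings.
C(28, 26) = 28! / (26! * 2!)
= 378

378


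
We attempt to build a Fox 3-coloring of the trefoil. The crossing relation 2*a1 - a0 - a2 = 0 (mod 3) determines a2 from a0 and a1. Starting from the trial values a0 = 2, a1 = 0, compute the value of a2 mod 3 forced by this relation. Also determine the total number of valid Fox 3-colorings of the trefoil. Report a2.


Step 1: Apply the given crossing relation 2*a1 - a0 - a2 = 0 (mod 3).
  a2 = 2*a1 - a0 mod 3
  a2 = 2*0 - 2 mod 3
  a2 = 0 - 2 mod 3
  a2 = -2 mod 3 = 1
Step 2: The trefoil has determinant 3.
  Number of Fox p-colorings (p prime) is p^2 if p = 3, else p.
  Since p = 3 divides det = 3, the trefoil is 3-colorable.
  (Indeed for p = 3 any choice of a0, a1 extends to a valid coloring; the trial (a0, a1, a2) = (2, 0, 1) satisfies all three crossing relations.)
  Total colorings = 3^2 = 9
Step 3: a2 = 1, total Fox 3-colorings = 9

1


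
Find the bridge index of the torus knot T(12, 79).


The bridge number of T(p,q) is min(p,q).
min(12, 79) = 12

12


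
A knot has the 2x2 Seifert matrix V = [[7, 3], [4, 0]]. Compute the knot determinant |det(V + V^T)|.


Step 1: Form V + V^T where V = [[7, 3], [4, 0]]
  V^T = [[7, 4], [3, 0]]
  V + V^T = [[14, 7], [7, 0]]
Step 2: det(V + V^T) = 14*0 - 7*7
  = 0 - 49 = -49
Step 3: Knot determinant = |det(V + V^T)| = |-49| = 49

49


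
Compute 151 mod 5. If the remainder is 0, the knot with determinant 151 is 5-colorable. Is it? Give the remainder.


Step 1: A knot is p-colorable if and only if p divides its determinant.
Step 2: Compute 151 mod 5.
151 = 30 * 5 + 1
Step 3: 151 mod 5 = 1
Step 4: The knot is 5-colorable: no

1


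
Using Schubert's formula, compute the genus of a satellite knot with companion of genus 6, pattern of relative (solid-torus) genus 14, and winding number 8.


Schubert: g(satellite) = g_rel(pattern) + |winding| * g(companion),
where g_rel(pattern) is the genus of the pattern relative to the solid torus.
= 14 + 8 * 6
= 14 + 48 = 62

62


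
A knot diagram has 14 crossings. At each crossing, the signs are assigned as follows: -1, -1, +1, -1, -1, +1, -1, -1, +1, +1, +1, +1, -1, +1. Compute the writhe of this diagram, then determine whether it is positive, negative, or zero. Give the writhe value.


Step 1: Count positive crossings (+1).
Positive crossings: 7
Step 2: Count negative crossings (-1).
Negative crossings: 7
Step 3: Writhe = (positive) - (negative)
w = 7 - 7 = 0
Step 4: |w| = 0, and w is zero

0


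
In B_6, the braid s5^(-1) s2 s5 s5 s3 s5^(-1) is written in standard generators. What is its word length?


The word length counts the number of generators (including inverses).
Listing each generator: s5^(-1), s2, s5, s5, s3, s5^(-1)
There are 6 generators in this braid word.

6


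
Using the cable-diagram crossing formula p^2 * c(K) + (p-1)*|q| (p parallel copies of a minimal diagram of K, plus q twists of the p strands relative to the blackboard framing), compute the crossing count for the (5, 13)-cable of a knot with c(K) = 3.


Step 1: Each of the c(K) crossings of the companion diagram becomes p*p = p^2 crossings among the p parallel strands, and each of the |q| twists s_1 s_2 ... s_(p-1) adds (p-1) crossings.
  Crossings = p^2 * c(K) + (p-1)*|q|
Step 2: = 5^2 * 3 + (5-1)*13
Step 3: = 25*3 + 4*13
Step 4: = 75 + 52 = 127

127


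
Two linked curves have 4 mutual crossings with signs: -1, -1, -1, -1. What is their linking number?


Step 1: Count positive crossings: 0
Step 2: Count negative crossings: 4
Step 3: Sum of signs = 0 - 4 = -4
Step 4: Linking number = sum/2 = -4/2 = -2

-2


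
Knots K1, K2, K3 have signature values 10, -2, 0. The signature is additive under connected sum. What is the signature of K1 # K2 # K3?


The signature is additive under connected sum.
signature(K1 # K2 # K3) = (10) + (-2) + (0)
= 8

8


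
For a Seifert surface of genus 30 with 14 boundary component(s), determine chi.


chi = 2 - 2g - b
= 2 - 2*30 - 14
= 2 - 60 - 14 = -72

-72


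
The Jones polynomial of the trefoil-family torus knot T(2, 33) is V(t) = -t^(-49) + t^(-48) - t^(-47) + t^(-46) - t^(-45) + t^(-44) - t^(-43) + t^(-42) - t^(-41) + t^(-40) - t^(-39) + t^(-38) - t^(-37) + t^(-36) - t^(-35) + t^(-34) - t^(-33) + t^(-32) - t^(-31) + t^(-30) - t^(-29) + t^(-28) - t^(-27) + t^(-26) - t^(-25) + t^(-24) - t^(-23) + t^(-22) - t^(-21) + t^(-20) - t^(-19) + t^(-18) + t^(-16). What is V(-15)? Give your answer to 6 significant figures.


Substituting t = -15 into V(t) = -t^(-49) + t^(-48) - t^(-47) + t^(-46) - t^(-45) + t^(-44) - t^(-43) + t^(-42) - t^(-41) + t^(-40) - t^(-39) + t^(-38) - t^(-37) + t^(-36) - t^(-35) + t^(-34) - t^(-33) + t^(-32) - t^(-31) + t^(-30) - t^(-29) + t^(-28) - t^(-27) + t^(-26) - t^(-25) + t^(-24) - t^(-23) + t^(-22) - t^(-21) + t^(-20) - t^(-19) + t^(-18) + t^(-16):
  (-)t^(-49) = 2.35249e-58
  (+)t^(-48) = 3.52874e-57
  (-)t^(-47) = 5.29311e-56
  (+)t^(-46) = 7.93966e-55
  (-)t^(-45) = 1.19095e-53
  (+)t^(-44) = 1.78642e-52
  (-)t^(-43) = 2.67964e-51
  (+)t^(-42) = 4.01945e-50
  (-)t^(-41) = 6.02918e-49
  (+)t^(-40) = 9.04377e-48
  (-)t^(-39) = 1.35657e-46
  (+)t^(-38) = 2.03485e-45
  (-)t^(-37) = 3.05227e-44
  (+)t^(-36) = 4.57841e-43
  (-)t^(-35) = 6.86761e-42
  (+)t^(-34) = 1.03014e-40
  (-)t^(-33) = 1.54521e-39
  (+)t^(-32) = 2.31782e-38
  (-)t^(-31) = 3.47673e-37
  (+)t^(-30) = 5.2151e-36
  (-)t^(-29) = 7.82264e-35
  (+)t^(-28) = 1.1734e-33
  (-)t^(-27) = 1.76009e-32
  (+)t^(-26) = 2.64014e-31
  (-)t^(-25) = 3.96021e-30
  (+)t^(-24) = 5.94032e-29
  (-)t^(-23) = 8.91048e-28
  (+)t^(-22) = 1.33657e-26
  (-)t^(-21) = 2.00486e-25
  (+)t^(-20) = 3.00729e-24
  (-)t^(-19) = 4.51093e-23
  (+)t^(-18) = 6.76639e-22
  (+)t^(-16) = 1.52244e-19
Sum = (2.35249e-58) + (3.52874e-57) + (5.29311e-56) + (7.93966e-55) + (1.19095e-53) + (1.78642e-52) + (2.67964e-51) + (4.01945e-50) + (6.02918e-49) + (9.04377e-48) + (1.35657e-46) + (2.03485e-45) + (3.05227e-44) + (4.57841e-43) + (6.86761e-42) + (1.03014e-40) + (1.54521e-39) + (2.31782e-38) + (3.47673e-37) + (5.2151e-36) + (7.82264e-35) + (1.1734e-33) + (1.76009e-32) + (2.64014e-31) + (3.96021e-30) + (5.94032e-29) + (8.91048e-28) + (1.33657e-26) + (2.00486e-25) + (3.00729e-24) + (4.51093e-23) + (6.76639e-22) + (1.52244e-19)
= 1.529688549e-19
Rounded to 6 significant figures: 1.52969e-19

1.52969e-19


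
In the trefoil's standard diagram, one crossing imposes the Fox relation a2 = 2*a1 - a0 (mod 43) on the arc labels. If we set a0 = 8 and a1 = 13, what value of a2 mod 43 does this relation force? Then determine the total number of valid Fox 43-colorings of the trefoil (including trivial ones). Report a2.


Step 1: Apply the given crossing relation 2*a1 - a0 - a2 = 0 (mod 43).
  a2 = 2*a1 - a0 mod 43
  a2 = 2*13 - 8 mod 43
  a2 = 26 - 8 mod 43
  a2 = 18 mod 43 = 18
Step 2: The trefoil has determinant 3.
  Number of Fox p-colorings (p prime) is p^2 if p = 3, else p.
  Since 43 does not divide 3, only trivial (constant) colorings exist.
  (So the trial a0 = 8, a1 = 13 with a0 != a1 does NOT extend to a valid coloring of the whole trefoil: the other two crossing relations require 3*(a1 - a0) = 0 (mod 43), which fails.)
  Total colorings = 43
Step 3: a2 = 18, total Fox 43-colorings = 43

18


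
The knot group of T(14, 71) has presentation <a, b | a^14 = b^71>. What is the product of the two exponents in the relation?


The relation is a^14 = b^71.
Product of exponents = 14 * 71
= 994

994


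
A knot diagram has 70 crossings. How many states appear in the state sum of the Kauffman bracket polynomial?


Each crossing contributes 2 choices (A-smoothing or B-smoothing).
Total states = 2^70 = 1180591620717411303424

1180591620717411303424


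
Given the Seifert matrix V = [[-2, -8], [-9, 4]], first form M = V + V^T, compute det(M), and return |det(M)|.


Step 1: Form V + V^T where V = [[-2, -8], [-9, 4]]
  V^T = [[-2, -9], [-8, 4]]
  V + V^T = [[-4, -17], [-17, 8]]
Step 2: det(V + V^T) = (-4)*8 - (-17)*(-17)
  = -32 - 289 = -321
Step 3: Knot determinant = |det(V + V^T)| = |-321| = 321

321


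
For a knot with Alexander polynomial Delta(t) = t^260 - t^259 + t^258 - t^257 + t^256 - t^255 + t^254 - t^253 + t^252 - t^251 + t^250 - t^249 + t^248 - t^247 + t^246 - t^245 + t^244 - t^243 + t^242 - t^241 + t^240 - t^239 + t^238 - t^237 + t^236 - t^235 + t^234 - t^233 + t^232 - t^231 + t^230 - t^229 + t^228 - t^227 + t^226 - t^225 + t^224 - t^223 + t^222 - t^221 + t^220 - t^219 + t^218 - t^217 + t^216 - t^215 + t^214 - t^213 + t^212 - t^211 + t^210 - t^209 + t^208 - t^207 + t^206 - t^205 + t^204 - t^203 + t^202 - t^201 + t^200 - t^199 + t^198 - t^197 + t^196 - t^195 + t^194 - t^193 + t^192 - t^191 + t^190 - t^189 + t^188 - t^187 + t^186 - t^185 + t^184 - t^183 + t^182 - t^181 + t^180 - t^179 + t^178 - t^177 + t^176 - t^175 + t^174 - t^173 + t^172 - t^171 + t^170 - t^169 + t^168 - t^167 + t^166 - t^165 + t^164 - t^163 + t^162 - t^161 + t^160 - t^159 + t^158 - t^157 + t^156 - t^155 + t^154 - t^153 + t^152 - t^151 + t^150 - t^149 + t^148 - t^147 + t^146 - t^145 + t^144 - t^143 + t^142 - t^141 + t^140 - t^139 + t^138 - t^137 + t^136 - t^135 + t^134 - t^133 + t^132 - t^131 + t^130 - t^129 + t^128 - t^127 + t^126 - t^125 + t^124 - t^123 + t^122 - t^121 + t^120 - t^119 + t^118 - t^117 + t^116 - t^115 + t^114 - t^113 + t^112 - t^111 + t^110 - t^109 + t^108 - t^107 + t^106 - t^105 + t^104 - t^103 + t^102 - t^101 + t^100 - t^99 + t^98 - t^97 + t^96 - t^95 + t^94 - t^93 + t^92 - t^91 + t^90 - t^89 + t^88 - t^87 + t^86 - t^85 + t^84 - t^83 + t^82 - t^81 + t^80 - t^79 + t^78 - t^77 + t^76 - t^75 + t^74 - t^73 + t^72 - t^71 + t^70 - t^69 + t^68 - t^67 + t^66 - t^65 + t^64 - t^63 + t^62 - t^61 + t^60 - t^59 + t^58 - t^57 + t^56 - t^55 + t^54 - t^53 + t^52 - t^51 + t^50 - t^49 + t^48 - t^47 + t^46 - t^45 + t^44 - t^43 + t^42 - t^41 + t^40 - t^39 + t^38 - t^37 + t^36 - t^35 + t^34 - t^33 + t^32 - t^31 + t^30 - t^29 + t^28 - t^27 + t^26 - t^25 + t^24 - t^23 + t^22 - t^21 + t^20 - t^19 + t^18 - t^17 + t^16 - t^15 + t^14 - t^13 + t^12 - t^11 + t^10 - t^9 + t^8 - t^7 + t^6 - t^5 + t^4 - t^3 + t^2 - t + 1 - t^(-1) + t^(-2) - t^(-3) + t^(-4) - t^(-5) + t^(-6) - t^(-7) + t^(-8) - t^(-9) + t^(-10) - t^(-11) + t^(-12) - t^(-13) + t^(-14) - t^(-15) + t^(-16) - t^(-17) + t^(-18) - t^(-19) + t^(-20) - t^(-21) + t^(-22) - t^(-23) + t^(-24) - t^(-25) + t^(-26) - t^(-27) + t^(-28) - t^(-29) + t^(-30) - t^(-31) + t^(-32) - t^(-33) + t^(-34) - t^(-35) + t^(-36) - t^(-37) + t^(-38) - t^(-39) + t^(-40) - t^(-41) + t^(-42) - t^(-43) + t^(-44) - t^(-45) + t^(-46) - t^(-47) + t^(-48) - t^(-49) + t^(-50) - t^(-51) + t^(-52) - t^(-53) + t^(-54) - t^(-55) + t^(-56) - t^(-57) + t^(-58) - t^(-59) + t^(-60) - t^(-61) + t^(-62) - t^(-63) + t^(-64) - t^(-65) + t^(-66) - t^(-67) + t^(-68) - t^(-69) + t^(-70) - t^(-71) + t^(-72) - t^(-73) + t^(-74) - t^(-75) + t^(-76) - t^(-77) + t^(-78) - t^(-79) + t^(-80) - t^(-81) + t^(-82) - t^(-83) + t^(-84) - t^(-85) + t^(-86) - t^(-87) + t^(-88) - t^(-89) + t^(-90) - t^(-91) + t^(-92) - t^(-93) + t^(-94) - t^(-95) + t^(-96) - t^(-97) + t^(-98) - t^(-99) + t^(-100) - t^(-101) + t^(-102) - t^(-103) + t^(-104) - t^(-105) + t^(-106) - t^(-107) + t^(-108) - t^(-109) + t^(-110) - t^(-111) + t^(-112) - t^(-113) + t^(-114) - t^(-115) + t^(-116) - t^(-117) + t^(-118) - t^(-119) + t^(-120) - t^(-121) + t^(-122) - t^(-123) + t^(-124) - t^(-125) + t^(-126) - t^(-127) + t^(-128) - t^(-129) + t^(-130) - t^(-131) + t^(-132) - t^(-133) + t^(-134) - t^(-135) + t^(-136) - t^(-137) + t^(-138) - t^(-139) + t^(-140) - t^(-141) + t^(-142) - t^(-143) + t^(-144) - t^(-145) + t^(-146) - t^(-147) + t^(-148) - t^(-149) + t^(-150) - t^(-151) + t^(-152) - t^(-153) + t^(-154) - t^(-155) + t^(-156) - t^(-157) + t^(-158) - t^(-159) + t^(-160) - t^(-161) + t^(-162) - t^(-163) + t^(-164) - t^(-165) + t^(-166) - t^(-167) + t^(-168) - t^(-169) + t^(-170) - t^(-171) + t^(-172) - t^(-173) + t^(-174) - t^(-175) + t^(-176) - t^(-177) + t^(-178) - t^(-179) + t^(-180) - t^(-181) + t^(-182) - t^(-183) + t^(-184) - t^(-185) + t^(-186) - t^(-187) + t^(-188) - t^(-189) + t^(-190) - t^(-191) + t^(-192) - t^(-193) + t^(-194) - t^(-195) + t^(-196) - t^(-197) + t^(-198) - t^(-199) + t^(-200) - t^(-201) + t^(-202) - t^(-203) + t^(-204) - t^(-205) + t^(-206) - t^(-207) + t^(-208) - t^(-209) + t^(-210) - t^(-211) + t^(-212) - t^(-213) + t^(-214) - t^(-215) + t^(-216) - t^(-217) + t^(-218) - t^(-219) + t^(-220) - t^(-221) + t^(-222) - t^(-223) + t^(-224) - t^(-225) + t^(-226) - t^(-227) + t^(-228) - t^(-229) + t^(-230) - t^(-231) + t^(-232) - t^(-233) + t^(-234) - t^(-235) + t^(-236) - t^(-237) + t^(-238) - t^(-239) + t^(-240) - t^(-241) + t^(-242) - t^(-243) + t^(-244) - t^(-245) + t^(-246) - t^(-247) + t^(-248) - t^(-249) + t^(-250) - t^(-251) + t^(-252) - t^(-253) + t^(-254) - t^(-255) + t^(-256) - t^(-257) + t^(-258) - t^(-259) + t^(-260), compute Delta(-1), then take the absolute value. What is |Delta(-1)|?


Step 1: The polynomial has 521 terms with alternating signs, exponents from 260 down to -260.
Step 2: Substitute t = -1. The i-th term has coefficient (-1)^i and exponent (m-i),
  so its value is (-1)^i * (-1)^(m-i) = (-1)^m = 1 for every i.
Step 3: All 521 terms equal 1, so Delta(-1) = 521 * (1) = 521
Step 4: |Delta(-1)| = 521

521


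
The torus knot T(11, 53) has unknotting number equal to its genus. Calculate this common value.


For a torus knot T(p,q), both the unknotting number and genus equal (p-1)(q-1)/2.
= (11-1)(53-1)/2
= 10*52/2
= 520/2 = 260

260


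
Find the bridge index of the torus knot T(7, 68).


The bridge number of T(p,q) is min(p,q).
min(7, 68) = 7

7


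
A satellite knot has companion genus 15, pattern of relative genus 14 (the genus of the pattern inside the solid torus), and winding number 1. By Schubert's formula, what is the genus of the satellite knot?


Schubert: g(satellite) = g_rel(pattern) + |winding| * g(companion),
where g_rel(pattern) is the genus of the pattern relative to the solid torus.
= 14 + 1 * 15
= 14 + 15 = 29

29


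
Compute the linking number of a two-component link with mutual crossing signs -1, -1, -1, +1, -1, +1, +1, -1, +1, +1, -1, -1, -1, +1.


Step 1: Count positive crossings: 6
Step 2: Count negative crossings: 8
Step 3: Sum of signs = 6 - 8 = -2
Step 4: Linking number = sum/2 = -2/2 = -1

-1


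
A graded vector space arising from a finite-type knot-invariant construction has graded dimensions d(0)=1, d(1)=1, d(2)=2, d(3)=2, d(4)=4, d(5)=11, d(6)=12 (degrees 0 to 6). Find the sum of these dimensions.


Total dimension = d(0) + d(1) + ... + d(6)
= 1 + 1 + 2 + 2 + 4 + 11 + 12
= 33

33


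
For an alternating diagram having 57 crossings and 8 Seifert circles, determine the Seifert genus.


For alternating knots, g = (c - s + 1)/2.
= (57 - 8 + 1)/2
= 50/2 = 25

25


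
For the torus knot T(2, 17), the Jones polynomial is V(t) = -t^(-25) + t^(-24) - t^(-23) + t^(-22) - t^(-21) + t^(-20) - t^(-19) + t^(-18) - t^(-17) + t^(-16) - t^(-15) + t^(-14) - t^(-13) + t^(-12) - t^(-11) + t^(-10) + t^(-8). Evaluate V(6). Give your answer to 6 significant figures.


Substituting t = 6 into V(t) = -t^(-25) + t^(-24) - t^(-23) + t^(-22) - t^(-21) + t^(-20) - t^(-19) + t^(-18) - t^(-17) + t^(-16) - t^(-15) + t^(-14) - t^(-13) + t^(-12) - t^(-11) + t^(-10) + t^(-8):
  (-)t^(-25) = -3.51738e-20
  (+)t^(-24) = 2.11043e-19
  (-)t^(-23) = -1.26626e-18
  (+)t^(-22) = 7.59753e-18
  (-)t^(-21) = -4.55852e-17
  (+)t^(-20) = 2.73511e-16
  (-)t^(-19) = -1.64107e-15
  (+)t^(-18) = 9.8464e-15
  (-)t^(-17) = -5.90784e-14
  (+)t^(-16) = 3.5447e-13
  (-)t^(-15) = -2.12682e-12
  (+)t^(-14) = 1.27609e-11
  (-)t^(-13) = -7.65656e-11
  (+)t^(-12) = 4.59394e-10
  (-)t^(-11) = -2.75636e-09
  (+)t^(-10) = 1.65382e-08
  (+)t^(-8) = 5.95374e-07
Sum = (-3.51738e-20) + (2.11043e-19) + (-1.26626e-18) + (7.59753e-18) + (-4.55852e-17) + (2.73511e-16) + (-1.64107e-15) + (9.8464e-15) + (-5.90784e-14) + (3.5447e-13) + (-2.12682e-12) + (1.27609e-11) + (-7.65656e-11) + (4.59394e-10) + (-2.75636e-09) + (1.65382e-08) + (5.95374e-07)
= 6.095497565e-07
Rounded to 6 significant figures: 6.0955e-07

6.0955e-07


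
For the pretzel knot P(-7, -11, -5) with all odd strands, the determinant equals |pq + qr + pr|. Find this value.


Step 1: Compute pq + qr + pr.
pq = (-7)*(-11) = 77
qr = (-11)*(-5) = 55
pr = (-7)*(-5) = 35
pq + qr + pr = 77 + 55 + 35 = 167
Step 2: Take absolute value.
det(P(-7,-11,-5)) = |167| = 167

167


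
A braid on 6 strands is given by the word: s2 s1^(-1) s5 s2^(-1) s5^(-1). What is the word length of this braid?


The word length counts the number of generators (including inverses).
Listing each generator: s2, s1^(-1), s5, s2^(-1), s5^(-1)
There are 5 generators in this braid word.

5


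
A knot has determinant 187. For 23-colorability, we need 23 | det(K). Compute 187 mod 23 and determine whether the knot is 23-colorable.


Step 1: A knot is p-colorable if and only if p divides its determinant.
Step 2: Compute 187 mod 23.
187 = 8 * 23 + 3
Step 3: 187 mod 23 = 3
Step 4: The knot is 23-colorable: no

3


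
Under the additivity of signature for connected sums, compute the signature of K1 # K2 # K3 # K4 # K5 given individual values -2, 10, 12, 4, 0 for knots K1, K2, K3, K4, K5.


The signature is additive under connected sum.
signature(K1 # K2 # K3 # K4 # K5) = (-2) + (10) + (12) + (4) + (0)
= 24

24


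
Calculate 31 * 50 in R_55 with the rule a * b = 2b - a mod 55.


31 * 50 = 2*50 - 31 mod 55
= 100 - 31 mod 55
= 69 mod 55 = 14

14


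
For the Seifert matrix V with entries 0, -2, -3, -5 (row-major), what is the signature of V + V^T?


Step 1: V + V^T = [[0, -5], [-5, -10]]
Step 2: trace = -10, det = -25
Step 3: Discriminant = (-10)^2 - 4*(-25) = 200
Step 4: Eigenvalues: 2.07107, -12.0711
Step 5: Signature = (# positive eigenvalues) - (# negative eigenvalues) = 0

0


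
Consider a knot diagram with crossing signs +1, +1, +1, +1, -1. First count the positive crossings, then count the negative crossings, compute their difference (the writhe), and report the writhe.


Step 1: Count positive crossings (+1).
Positive crossings: 4
Step 2: Count negative crossings (-1).
Negative crossings: 1
Step 3: Writhe = (positive) - (negative)
w = 4 - 1 = 3
Step 4: |w| = 3, and w is positive

3


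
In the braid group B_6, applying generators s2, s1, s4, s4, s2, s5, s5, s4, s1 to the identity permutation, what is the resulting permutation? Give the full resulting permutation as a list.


Starting with identity [1, 2, 3, 4, 5, 6].
Apply generators in sequence:
  After s2: [1, 3, 2, 4, 5, 6]
  After s1: [3, 1, 2, 4, 5, 6]
  After s4: [3, 1, 2, 5, 4, 6]
  After s4: [3, 1, 2, 4, 5, 6]
  After s2: [3, 2, 1, 4, 5, 6]
  After s5: [3, 2, 1, 4, 6, 5]
  After s5: [3, 2, 1, 4, 5, 6]
  After s4: [3, 2, 1, 5, 4, 6]
  After s1: [2, 3, 1, 5, 4, 6]
Final permutation: [2, 3, 1, 5, 4, 6]

[2, 3, 1, 5, 4, 6]


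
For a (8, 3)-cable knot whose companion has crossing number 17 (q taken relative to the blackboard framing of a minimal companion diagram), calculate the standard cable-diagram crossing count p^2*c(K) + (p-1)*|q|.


Step 1: Each of the c(K) crossings of the companion diagram becomes p*p = p^2 crossings among the p parallel strands, and each of the |q| twists s_1 s_2 ... s_(p-1) adds (p-1) crossings.
  Crossings = p^2 * c(K) + (p-1)*|q|
Step 2: = 8^2 * 17 + (8-1)*3
Step 3: = 64*17 + 7*3
Step 4: = 1088 + 21 = 1109

1109


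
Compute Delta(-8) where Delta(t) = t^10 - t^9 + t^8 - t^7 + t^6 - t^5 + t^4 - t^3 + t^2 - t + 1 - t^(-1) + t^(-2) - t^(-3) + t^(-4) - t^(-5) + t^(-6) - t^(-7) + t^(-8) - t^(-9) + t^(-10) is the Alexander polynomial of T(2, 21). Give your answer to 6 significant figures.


Substituting t = -8 into Delta(t) = t^10 - t^9 + t^8 - t^7 + t^6 - t^5 + t^4 - t^3 + t^2 - t + 1 - t^(-1) + t^(-2) - t^(-3) + t^(-4) - t^(-5) + t^(-6) - t^(-7) + t^(-8) - t^(-9) + t^(-10):
Term values: (1073741824) + (134217728) + (16777216) + (2097152) + (262144) + (32768) + (4096) + (512) + (64) + (8) + (1) + (0.125) + (0.015625) + (0.00195312) + (0.000244141) + (3.05176e-05) + (3.8147e-06) + (4.76837e-07) + (5.96046e-08) + (7.45058e-09) + (9.31323e-10)
Sum = 1227133513
Rounded to 6 significant figures: 1.22713e+09

1.22713e+09


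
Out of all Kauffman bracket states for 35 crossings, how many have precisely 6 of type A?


We choose which 6 of 35 crossings get A-smoothings.
C(35, 6) = 35! / (6! * 29!)
= 1623160

1623160


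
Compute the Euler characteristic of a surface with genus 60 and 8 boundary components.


chi = 2 - 2g - b
= 2 - 2*60 - 8
= 2 - 120 - 8 = -126

-126


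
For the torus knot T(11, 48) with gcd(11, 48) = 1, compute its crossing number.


For a torus knot T(p, q) with gcd(p,q)=1,
the crossing number is min(p*(q-1), q*(p-1)).
p*(q-1) = 11*47 = 517
q*(p-1) = 48*10 = 480
min(517, 480) = 480

480


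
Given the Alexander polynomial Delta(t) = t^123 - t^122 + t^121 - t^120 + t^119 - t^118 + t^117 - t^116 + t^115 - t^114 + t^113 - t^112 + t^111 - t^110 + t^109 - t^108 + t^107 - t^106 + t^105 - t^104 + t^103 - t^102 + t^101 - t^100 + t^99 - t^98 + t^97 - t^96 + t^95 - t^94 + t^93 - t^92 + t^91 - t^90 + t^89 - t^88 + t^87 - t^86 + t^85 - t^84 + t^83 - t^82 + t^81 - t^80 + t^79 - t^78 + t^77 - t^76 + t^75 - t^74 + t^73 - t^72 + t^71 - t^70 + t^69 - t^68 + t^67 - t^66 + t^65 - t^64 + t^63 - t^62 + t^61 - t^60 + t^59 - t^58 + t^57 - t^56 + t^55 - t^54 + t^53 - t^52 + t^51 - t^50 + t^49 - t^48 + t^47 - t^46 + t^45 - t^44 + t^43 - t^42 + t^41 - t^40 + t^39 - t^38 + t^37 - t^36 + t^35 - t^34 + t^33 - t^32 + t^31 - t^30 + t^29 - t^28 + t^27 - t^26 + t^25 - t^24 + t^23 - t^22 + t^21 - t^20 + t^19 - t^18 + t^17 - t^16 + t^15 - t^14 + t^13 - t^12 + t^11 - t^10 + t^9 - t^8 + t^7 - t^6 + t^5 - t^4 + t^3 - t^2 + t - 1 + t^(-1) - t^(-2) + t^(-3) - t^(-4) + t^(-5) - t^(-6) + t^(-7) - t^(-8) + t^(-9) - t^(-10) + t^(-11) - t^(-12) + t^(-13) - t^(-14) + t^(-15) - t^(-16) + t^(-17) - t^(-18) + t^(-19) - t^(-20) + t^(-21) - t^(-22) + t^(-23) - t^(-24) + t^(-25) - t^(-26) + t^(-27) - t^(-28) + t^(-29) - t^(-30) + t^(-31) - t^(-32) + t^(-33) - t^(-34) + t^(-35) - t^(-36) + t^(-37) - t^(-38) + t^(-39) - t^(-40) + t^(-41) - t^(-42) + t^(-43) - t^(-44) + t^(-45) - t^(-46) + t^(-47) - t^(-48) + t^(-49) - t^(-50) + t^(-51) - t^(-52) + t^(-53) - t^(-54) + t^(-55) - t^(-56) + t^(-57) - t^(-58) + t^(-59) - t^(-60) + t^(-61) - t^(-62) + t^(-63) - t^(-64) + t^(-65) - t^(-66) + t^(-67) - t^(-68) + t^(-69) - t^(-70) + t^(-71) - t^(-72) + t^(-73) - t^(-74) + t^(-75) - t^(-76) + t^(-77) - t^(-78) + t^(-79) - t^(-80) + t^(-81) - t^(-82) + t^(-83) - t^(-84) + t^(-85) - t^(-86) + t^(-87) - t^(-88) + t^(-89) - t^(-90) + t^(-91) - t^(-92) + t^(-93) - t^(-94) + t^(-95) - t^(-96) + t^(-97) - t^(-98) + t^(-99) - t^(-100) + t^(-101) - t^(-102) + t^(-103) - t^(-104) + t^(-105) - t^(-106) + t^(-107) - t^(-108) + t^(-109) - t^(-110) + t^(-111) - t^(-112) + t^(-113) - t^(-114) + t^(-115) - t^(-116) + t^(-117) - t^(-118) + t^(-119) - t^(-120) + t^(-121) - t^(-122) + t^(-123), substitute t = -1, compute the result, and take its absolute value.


Step 1: The polynomial has 247 terms with alternating signs, exponents from 123 down to -123.
Step 2: Substitute t = -1. The i-th term has coefficient (-1)^i and exponent (m-i),
  so its value is (-1)^i * (-1)^(m-i) = (-1)^m = -1 for every i.
Step 3: All 247 terms equal -1, so Delta(-1) = 247 * (-1) = -247
Step 4: |Delta(-1)| = 247

247


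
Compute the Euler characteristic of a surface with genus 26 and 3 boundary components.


chi = 2 - 2g - b
= 2 - 2*26 - 3
= 2 - 52 - 3 = -53

-53


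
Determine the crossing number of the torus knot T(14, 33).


For a torus knot T(p, q) with gcd(p,q)=1,
the crossing number is min(p*(q-1), q*(p-1)).
p*(q-1) = 14*32 = 448
q*(p-1) = 33*13 = 429
min(448, 429) = 429

429


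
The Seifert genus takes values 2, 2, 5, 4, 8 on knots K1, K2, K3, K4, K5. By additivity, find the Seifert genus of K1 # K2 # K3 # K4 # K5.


The Seifert genus is additive under connected sum.
Seifert genus(K1 # K2 # K3 # K4 # K5) = (2) + (2) + (5) + (4) + (8)
= 21

21


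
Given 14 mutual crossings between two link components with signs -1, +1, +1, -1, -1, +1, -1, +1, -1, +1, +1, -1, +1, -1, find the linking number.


Step 1: Count positive crossings: 7
Step 2: Count negative crossings: 7
Step 3: Sum of signs = 7 - 7 = 0
Step 4: Linking number = sum/2 = 0/2 = 0

0


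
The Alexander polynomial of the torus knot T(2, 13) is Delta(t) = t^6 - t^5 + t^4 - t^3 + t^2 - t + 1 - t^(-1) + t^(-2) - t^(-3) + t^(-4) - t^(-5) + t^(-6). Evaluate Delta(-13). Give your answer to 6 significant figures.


Substituting t = -13 into Delta(t) = t^6 - t^5 + t^4 - t^3 + t^2 - t + 1 - t^(-1) + t^(-2) - t^(-3) + t^(-4) - t^(-5) + t^(-6):
Term values: (4826809) + (371293) + (28561) + (2197) + (169) + (13) + (1) + (0.0769231) + (0.00591716) + (0.000455166) + (3.50128e-05) + (2.69329e-06) + (2.07176e-07)
Sum = 5229043.083
Rounded to 6 significant figures: 5.22904e+06

5.22904e+06


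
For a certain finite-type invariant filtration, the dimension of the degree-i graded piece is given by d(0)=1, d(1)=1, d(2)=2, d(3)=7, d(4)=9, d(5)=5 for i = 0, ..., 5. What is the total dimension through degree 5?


Total dimension = d(0) + d(1) + ... + d(5)
= 1 + 1 + 2 + 7 + 9 + 5
= 25

25


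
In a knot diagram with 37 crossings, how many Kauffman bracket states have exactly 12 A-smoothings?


We choose which 12 of 37 crossings get A-smoothings.
C(37, 12) = 37! / (12! * 25!)
= 1852482996

1852482996


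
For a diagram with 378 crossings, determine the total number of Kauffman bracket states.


Each crossing contributes 2 choices (A-smoothing or B-smoothing).
Total states = 2^378 = 615656346818663737691860001564743965704370926101022604186692084441339402679643915803347910232576806887603562348544

615656346818663737691860001564743965704370926101022604186692084441339402679643915803347910232576806887603562348544


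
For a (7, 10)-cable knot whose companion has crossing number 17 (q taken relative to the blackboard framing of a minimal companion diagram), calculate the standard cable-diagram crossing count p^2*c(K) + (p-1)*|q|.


Step 1: Each of the c(K) crossings of the companion diagram becomes p*p = p^2 crossings among the p parallel strands, and each of the |q| twists s_1 s_2 ... s_(p-1) adds (p-1) crossings.
  Crossings = p^2 * c(K) + (p-1)*|q|
Step 2: = 7^2 * 17 + (7-1)*10
Step 3: = 49*17 + 6*10
Step 4: = 833 + 60 = 893

893


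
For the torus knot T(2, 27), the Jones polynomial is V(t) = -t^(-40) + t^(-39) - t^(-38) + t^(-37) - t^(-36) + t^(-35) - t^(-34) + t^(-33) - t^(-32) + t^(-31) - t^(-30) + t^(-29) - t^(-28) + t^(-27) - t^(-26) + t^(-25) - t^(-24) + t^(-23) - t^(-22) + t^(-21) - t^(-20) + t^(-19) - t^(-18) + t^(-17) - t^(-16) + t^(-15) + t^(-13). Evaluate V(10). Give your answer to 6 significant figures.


Substituting t = 10 into V(t) = -t^(-40) + t^(-39) - t^(-38) + t^(-37) - t^(-36) + t^(-35) - t^(-34) + t^(-33) - t^(-32) + t^(-31) - t^(-30) + t^(-29) - t^(-28) + t^(-27) - t^(-26) + t^(-25) - t^(-24) + t^(-23) - t^(-22) + t^(-21) - t^(-20) + t^(-19) - t^(-18) + t^(-17) - t^(-16) + t^(-15) + t^(-13):
  (-)t^(-40) = -1e-40
  (+)t^(-39) = 1e-39
  (-)t^(-38) = -1e-38
  (+)t^(-37) = 1e-37
  (-)t^(-36) = -1e-36
  (+)t^(-35) = 1e-35
  (-)t^(-34) = -1e-34
  (+)t^(-33) = 1e-33
  (-)t^(-32) = -1e-32
  (+)t^(-31) = 1e-31
  (-)t^(-30) = -1e-30
  (+)t^(-29) = 1e-29
  (-)t^(-28) = -1e-28
  (+)t^(-27) = 1e-27
  (-)t^(-26) = -1e-26
  (+)t^(-25) = 1e-25
  (-)t^(-24) = -1e-24
  (+)t^(-23) = 1e-23
  (-)t^(-22) = -1e-22
  (+)t^(-21) = 1e-21
  (-)t^(-20) = -1e-20
  (+)t^(-19) = 1e-19
  (-)t^(-18) = -1e-18
  (+)t^(-17) = 1e-17
  (-)t^(-16) = -1e-16
  (+)t^(-15) = 1e-15
  (+)t^(-13) = 1e-13
Sum = (-1e-40) + (1e-39) + (-1e-38) + (1e-37) + (-1e-36) + (1e-35) + (-1e-34) + (1e-33) + (-1e-32) + (1e-31) + (-1e-30) + (1e-29) + (-1e-28) + (1e-27) + (-1e-26) + (1e-25) + (-1e-24) + (1e-23) + (-1e-22) + (1e-21) + (-1e-20) + (1e-19) + (-1e-18) + (1e-17) + (-1e-16) + (1e-15) + (1e-13)
= 1.009090909e-13
Rounded to 6 significant figures: 1.00909e-13

1.00909e-13


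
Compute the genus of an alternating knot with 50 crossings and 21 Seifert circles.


For alternating knots, g = (c - s + 1)/2.
= (50 - 21 + 1)/2
= 30/2 = 15

15


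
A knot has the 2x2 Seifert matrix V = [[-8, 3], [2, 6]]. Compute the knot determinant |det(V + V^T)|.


Step 1: Form V + V^T where V = [[-8, 3], [2, 6]]
  V^T = [[-8, 2], [3, 6]]
  V + V^T = [[-16, 5], [5, 12]]
Step 2: det(V + V^T) = (-16)*12 - 5*5
  = -192 - 25 = -217
Step 3: Knot determinant = |det(V + V^T)| = |-217| = 217

217


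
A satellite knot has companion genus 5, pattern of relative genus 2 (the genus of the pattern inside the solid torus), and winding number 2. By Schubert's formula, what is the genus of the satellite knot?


Schubert: g(satellite) = g_rel(pattern) + |winding| * g(companion),
where g_rel(pattern) is the genus of the pattern relative to the solid torus.
= 2 + 2 * 5
= 2 + 10 = 12

12


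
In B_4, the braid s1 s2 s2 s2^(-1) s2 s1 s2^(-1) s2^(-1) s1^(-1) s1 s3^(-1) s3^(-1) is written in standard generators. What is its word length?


The word length counts the number of generators (including inverses).
Listing each generator: s1, s2, s2, s2^(-1), s2, s1, s2^(-1), s2^(-1), s1^(-1), s1, s3^(-1), s3^(-1)
There are 12 generators in this braid word.

12


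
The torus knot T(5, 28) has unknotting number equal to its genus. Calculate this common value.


For a torus knot T(p,q), both the unknotting number and genus equal (p-1)(q-1)/2.
= (5-1)(28-1)/2
= 4*27/2
= 108/2 = 54

54


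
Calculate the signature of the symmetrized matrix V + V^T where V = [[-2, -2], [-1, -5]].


Step 1: V + V^T = [[-4, -3], [-3, -10]]
Step 2: trace = -14, det = 31
Step 3: Discriminant = (-14)^2 - 4*31 = 72
Step 4: Eigenvalues: -2.75736, -11.2426
Step 5: Signature = (# positive eigenvalues) - (# negative eigenvalues) = -2

-2


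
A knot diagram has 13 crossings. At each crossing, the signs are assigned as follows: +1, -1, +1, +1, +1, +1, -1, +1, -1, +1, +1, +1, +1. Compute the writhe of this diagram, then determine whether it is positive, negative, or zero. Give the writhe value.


Step 1: Count positive crossings (+1).
Positive crossings: 10
Step 2: Count negative crossings (-1).
Negative crossings: 3
Step 3: Writhe = (positive) - (negative)
w = 10 - 3 = 7
Step 4: |w| = 7, and w is positive

7


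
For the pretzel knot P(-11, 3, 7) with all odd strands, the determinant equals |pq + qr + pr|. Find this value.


Step 1: Compute pq + qr + pr.
pq = (-11)*3 = -33
qr = 3*7 = 21
pr = (-11)*7 = -77
pq + qr + pr = -33 + 21 + (-77) = -89
Step 2: Take absolute value.
det(P(-11,3,7)) = |-89| = 89

89


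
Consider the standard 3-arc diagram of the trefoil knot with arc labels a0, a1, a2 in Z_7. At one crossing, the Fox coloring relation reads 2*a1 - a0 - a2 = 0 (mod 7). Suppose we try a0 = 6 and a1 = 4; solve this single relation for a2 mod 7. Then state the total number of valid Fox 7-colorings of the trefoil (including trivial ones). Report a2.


Step 1: Apply the given crossing relation 2*a1 - a0 - a2 = 0 (mod 7).
  a2 = 2*a1 - a0 mod 7
  a2 = 2*4 - 6 mod 7
  a2 = 8 - 6 mod 7
  a2 = 2 mod 7 = 2
Step 2: The trefoil has determinant 3.
  Number of Fox p-colorings (p prime) is p^2 if p = 3, else p.
  Since 7 does not divide 3, only trivial (constant) colorings exist.
  (So the trial a0 = 6, a1 = 4 with a0 != a1 does NOT extend to a valid coloring of the whole trefoil: the other two crossing relations require 3*(a1 - a0) = 0 (mod 7), which fails.)
  Total colorings = 7
Step 3: a2 = 2, total Fox 7-colorings = 7

2


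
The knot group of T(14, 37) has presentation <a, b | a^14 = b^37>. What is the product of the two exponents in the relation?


The relation is a^14 = b^37.
Product of exponents = 14 * 37
= 518

518


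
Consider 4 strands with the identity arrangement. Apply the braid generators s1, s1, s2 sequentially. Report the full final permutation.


Starting with identity [1, 2, 3, 4].
Apply generators in sequence:
  After s1: [2, 1, 3, 4]
  After s1: [1, 2, 3, 4]
  After s2: [1, 3, 2, 4]
Final permutation: [1, 3, 2, 4]

[1, 3, 2, 4]


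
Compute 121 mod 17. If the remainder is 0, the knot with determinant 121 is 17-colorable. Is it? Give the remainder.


Step 1: A knot is p-colorable if and only if p divides its determinant.
Step 2: Compute 121 mod 17.
121 = 7 * 17 + 2
Step 3: 121 mod 17 = 2
Step 4: The knot is 17-colorable: no

2


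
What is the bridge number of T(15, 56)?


The bridge number of T(p,q) is min(p,q).
min(15, 56) = 15

15


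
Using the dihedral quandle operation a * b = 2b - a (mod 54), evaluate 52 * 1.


52 * 1 = 2*1 - 52 mod 54
= 2 - 52 mod 54
= -50 mod 54 = 4

4


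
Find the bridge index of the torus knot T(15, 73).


The bridge number of T(p,q) is min(p,q).
min(15, 73) = 15

15


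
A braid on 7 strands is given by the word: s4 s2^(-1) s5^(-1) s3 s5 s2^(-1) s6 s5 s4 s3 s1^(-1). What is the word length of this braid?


The word length counts the number of generators (including inverses).
Listing each generator: s4, s2^(-1), s5^(-1), s3, s5, s2^(-1), s6, s5, s4, s3, s1^(-1)
There are 11 generators in this braid word.

11


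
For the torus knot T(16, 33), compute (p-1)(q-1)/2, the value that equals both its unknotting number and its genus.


For a torus knot T(p,q), both the unknotting number and genus equal (p-1)(q-1)/2.
= (16-1)(33-1)/2
= 15*32/2
= 480/2 = 240

240


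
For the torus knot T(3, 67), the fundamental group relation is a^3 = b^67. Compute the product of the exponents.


The relation is a^3 = b^67.
Product of exponents = 3 * 67
= 201

201


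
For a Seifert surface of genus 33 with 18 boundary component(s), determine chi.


chi = 2 - 2g - b
= 2 - 2*33 - 18
= 2 - 66 - 18 = -82

-82


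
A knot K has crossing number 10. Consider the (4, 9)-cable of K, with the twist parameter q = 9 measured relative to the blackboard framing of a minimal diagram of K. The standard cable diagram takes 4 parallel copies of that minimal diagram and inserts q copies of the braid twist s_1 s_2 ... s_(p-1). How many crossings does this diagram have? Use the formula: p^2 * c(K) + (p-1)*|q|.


Step 1: Each of the c(K) crossings of the companion diagram becomes p*p = p^2 crossings among the p parallel strands, and each of the |q| twists s_1 s_2 ... s_(p-1) adds (p-1) crossings.
  Crossings = p^2 * c(K) + (p-1)*|q|
Step 2: = 4^2 * 10 + (4-1)*9
Step 3: = 16*10 + 3*9
Step 4: = 160 + 27 = 187

187


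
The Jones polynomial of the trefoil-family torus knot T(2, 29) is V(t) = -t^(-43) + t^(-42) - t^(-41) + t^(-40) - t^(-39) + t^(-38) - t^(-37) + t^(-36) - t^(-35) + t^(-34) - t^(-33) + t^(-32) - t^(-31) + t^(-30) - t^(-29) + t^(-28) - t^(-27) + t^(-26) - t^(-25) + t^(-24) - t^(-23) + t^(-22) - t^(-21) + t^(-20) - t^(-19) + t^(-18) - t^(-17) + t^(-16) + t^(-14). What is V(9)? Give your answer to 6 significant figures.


Substituting t = 9 into V(t) = -t^(-43) + t^(-42) - t^(-41) + t^(-40) - t^(-39) + t^(-38) - t^(-37) + t^(-36) - t^(-35) + t^(-34) - t^(-33) + t^(-32) - t^(-31) + t^(-30) - t^(-29) + t^(-28) - t^(-27) + t^(-26) - t^(-25) + t^(-24) - t^(-23) + t^(-22) - t^(-21) + t^(-20) - t^(-19) + t^(-18) - t^(-17) + t^(-16) + t^(-14):
  (-)t^(-43) = -9.28052e-42
  (+)t^(-42) = 8.35246e-41
  (-)t^(-41) = -7.51722e-40
  (+)t^(-40) = 6.7655e-39
  (-)t^(-39) = -6.08895e-38
  (+)t^(-38) = 5.48005e-37
  (-)t^(-37) = -4.93205e-36
  (+)t^(-36) = 4.43884e-35
  (-)t^(-35) = -3.99496e-34
  (+)t^(-34) = 3.59546e-33
  (-)t^(-33) = -3.23592e-32
  (+)t^(-32) = 2.91232e-31
  (-)t^(-31) = -2.62109e-30
  (+)t^(-30) = 2.35898e-29
  (-)t^(-29) = -2.12308e-28
  (+)t^(-28) = 1.91078e-27
  (-)t^(-27) = -1.7197e-26
  (+)t^(-26) = 1.54773e-25
  (-)t^(-25) = -1.39296e-24
  (+)t^(-24) = 1.25366e-23
  (-)t^(-23) = -1.12829e-22
  (+)t^(-22) = 1.01546e-21
  (-)t^(-21) = -9.13918e-21
  (+)t^(-20) = 8.22526e-20
  (-)t^(-19) = -7.40274e-19
  (+)t^(-18) = 6.66246e-18
  (-)t^(-17) = -5.99622e-17
  (+)t^(-16) = 5.3966e-16
  (+)t^(-14) = 4.37124e-14
Sum = (-9.28052e-42) + (8.35246e-41) + (-7.51722e-40) + (6.7655e-39) + (-6.08895e-38) + (5.48005e-37) + (-4.93205e-36) + (4.43884e-35) + (-3.99496e-34) + (3.59546e-33) + (-3.23592e-32) + (2.91232e-31) + (-2.62109e-30) + (2.35898e-29) + (-2.12308e-28) + (1.91078e-27) + (-1.7197e-26) + (1.54773e-25) + (-1.39296e-24) + (1.25366e-23) + (-1.12829e-22) + (1.01546e-21) + (-9.13918e-21) + (8.22526e-20) + (-7.40274e-19) + (6.66246e-18) + (-5.99622e-17) + (5.3966e-16) + (4.37124e-14)
= 4.419811532e-14
Rounded to 6 significant figures: 4.41981e-14

4.41981e-14


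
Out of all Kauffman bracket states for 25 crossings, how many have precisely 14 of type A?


We choose which 14 of 25 crossings get A-smoothings.
C(25, 14) = 25! / (14! * 11!)
= 4457400

4457400


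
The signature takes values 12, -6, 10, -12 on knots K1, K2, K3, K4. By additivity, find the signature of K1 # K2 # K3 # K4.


The signature is additive under connected sum.
signature(K1 # K2 # K3 # K4) = (12) + (-6) + (10) + (-12)
= 4

4


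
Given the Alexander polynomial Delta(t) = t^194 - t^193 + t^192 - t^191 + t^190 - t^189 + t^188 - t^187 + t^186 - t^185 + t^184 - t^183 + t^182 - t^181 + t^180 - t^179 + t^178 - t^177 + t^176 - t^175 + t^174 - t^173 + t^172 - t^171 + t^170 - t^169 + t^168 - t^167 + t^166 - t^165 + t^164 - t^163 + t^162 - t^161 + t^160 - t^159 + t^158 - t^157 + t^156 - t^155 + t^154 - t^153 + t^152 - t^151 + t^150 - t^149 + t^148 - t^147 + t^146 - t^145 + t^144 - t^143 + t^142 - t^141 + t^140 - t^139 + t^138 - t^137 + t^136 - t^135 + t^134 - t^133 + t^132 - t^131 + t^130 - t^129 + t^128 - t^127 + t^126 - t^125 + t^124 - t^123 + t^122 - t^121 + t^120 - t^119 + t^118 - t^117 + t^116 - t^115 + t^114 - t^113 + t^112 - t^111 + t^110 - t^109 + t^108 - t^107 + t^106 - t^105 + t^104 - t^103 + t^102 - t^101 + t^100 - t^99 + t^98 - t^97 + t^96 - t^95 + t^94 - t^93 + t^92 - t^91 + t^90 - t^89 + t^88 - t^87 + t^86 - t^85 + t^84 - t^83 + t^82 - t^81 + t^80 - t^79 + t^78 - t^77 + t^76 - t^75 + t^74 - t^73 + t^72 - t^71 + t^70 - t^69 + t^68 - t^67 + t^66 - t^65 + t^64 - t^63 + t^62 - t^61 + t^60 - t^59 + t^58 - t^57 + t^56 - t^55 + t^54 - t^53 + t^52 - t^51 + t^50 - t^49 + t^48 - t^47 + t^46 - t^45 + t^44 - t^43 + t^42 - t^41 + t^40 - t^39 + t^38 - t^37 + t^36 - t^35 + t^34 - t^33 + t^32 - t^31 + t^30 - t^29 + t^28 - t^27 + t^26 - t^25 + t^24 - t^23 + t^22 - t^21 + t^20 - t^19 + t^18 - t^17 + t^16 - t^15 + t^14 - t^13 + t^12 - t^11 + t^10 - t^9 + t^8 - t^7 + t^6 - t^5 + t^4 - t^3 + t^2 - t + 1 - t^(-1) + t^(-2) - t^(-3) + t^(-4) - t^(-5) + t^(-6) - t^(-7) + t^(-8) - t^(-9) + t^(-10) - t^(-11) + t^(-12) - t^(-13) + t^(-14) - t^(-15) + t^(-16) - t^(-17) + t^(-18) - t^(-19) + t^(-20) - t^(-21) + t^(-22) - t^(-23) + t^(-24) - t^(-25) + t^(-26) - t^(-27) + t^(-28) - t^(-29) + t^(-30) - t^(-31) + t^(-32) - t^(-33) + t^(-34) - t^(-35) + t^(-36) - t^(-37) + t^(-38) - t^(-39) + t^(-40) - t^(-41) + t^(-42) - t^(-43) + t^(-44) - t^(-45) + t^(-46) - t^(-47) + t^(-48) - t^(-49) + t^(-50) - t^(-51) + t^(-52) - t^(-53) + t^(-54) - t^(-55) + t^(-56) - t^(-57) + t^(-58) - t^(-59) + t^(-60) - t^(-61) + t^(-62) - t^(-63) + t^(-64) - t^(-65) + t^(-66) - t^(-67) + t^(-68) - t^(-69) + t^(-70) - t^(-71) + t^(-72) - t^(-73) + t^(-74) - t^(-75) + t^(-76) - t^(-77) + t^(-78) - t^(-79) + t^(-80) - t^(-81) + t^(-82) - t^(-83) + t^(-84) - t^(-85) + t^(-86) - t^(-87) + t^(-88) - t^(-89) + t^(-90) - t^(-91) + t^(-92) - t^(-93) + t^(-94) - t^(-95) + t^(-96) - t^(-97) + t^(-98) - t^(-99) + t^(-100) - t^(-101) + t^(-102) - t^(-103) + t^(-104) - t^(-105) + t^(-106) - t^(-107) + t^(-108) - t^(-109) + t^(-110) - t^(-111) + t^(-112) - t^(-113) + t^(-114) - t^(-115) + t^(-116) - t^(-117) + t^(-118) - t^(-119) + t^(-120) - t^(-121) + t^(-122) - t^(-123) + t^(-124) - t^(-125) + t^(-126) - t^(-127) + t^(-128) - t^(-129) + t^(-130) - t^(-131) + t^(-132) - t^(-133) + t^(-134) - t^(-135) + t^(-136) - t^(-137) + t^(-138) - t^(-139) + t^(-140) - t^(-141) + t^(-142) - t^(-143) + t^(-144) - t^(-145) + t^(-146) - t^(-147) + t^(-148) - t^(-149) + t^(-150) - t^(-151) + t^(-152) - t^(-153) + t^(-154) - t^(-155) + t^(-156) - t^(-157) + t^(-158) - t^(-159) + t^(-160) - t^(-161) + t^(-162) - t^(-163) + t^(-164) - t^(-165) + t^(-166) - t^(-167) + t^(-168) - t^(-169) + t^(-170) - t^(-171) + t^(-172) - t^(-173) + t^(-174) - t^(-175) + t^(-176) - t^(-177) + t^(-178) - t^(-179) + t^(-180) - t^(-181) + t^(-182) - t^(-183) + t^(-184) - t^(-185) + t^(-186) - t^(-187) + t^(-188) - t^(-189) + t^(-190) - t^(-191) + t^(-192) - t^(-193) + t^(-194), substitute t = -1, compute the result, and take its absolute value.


Step 1: The polynomial has 389 terms with alternating signs, exponents from 194 down to -194.
Step 2: Substitute t = -1. The i-th term has coefficient (-1)^i and exponent (m-i),
  so its value is (-1)^i * (-1)^(m-i) = (-1)^m = 1 for every i.
Step 3: All 389 terms equal 1, so Delta(-1) = 389 * (1) = 389
Step 4: |Delta(-1)| = 389

389
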